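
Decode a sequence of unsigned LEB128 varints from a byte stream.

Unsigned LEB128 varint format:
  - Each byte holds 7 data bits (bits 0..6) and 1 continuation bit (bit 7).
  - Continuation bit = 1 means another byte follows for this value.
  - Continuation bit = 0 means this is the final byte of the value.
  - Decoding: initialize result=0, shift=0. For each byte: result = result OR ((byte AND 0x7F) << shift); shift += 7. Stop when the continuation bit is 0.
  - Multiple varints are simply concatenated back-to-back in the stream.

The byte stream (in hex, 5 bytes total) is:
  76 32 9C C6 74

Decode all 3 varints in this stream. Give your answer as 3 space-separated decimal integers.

  byte[0]=0x76 cont=0 payload=0x76=118: acc |= 118<<0 -> acc=118 shift=7 [end]
Varint 1: bytes[0:1] = 76 -> value 118 (1 byte(s))
  byte[1]=0x32 cont=0 payload=0x32=50: acc |= 50<<0 -> acc=50 shift=7 [end]
Varint 2: bytes[1:2] = 32 -> value 50 (1 byte(s))
  byte[2]=0x9C cont=1 payload=0x1C=28: acc |= 28<<0 -> acc=28 shift=7
  byte[3]=0xC6 cont=1 payload=0x46=70: acc |= 70<<7 -> acc=8988 shift=14
  byte[4]=0x74 cont=0 payload=0x74=116: acc |= 116<<14 -> acc=1909532 shift=21 [end]
Varint 3: bytes[2:5] = 9C C6 74 -> value 1909532 (3 byte(s))

Answer: 118 50 1909532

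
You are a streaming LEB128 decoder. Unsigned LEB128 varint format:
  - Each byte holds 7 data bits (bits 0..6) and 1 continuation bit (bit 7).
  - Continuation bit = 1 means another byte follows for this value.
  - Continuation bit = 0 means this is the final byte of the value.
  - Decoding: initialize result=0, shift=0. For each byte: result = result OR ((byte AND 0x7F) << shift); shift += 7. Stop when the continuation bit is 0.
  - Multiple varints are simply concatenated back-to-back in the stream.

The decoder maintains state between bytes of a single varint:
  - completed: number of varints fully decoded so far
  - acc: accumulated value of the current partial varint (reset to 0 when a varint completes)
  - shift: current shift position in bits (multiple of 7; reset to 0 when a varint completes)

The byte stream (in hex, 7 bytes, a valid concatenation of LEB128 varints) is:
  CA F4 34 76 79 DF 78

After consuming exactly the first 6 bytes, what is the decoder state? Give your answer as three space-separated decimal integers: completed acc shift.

Answer: 3 95 7

Derivation:
byte[0]=0xCA cont=1 payload=0x4A: acc |= 74<<0 -> completed=0 acc=74 shift=7
byte[1]=0xF4 cont=1 payload=0x74: acc |= 116<<7 -> completed=0 acc=14922 shift=14
byte[2]=0x34 cont=0 payload=0x34: varint #1 complete (value=866890); reset -> completed=1 acc=0 shift=0
byte[3]=0x76 cont=0 payload=0x76: varint #2 complete (value=118); reset -> completed=2 acc=0 shift=0
byte[4]=0x79 cont=0 payload=0x79: varint #3 complete (value=121); reset -> completed=3 acc=0 shift=0
byte[5]=0xDF cont=1 payload=0x5F: acc |= 95<<0 -> completed=3 acc=95 shift=7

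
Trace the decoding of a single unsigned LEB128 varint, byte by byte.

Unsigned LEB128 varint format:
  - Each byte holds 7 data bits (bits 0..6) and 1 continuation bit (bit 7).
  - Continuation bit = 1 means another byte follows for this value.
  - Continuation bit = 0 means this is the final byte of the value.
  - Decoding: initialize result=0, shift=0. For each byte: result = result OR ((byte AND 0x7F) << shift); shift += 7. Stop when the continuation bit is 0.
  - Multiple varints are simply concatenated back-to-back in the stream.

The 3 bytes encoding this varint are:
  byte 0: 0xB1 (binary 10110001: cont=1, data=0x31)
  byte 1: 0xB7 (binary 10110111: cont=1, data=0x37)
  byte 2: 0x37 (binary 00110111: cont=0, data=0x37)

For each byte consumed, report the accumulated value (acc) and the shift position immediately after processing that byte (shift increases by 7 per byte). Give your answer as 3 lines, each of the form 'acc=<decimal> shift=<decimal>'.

Answer: acc=49 shift=7
acc=7089 shift=14
acc=908209 shift=21

Derivation:
byte 0=0xB1: payload=0x31=49, contrib = 49<<0 = 49; acc -> 49, shift -> 7
byte 1=0xB7: payload=0x37=55, contrib = 55<<7 = 7040; acc -> 7089, shift -> 14
byte 2=0x37: payload=0x37=55, contrib = 55<<14 = 901120; acc -> 908209, shift -> 21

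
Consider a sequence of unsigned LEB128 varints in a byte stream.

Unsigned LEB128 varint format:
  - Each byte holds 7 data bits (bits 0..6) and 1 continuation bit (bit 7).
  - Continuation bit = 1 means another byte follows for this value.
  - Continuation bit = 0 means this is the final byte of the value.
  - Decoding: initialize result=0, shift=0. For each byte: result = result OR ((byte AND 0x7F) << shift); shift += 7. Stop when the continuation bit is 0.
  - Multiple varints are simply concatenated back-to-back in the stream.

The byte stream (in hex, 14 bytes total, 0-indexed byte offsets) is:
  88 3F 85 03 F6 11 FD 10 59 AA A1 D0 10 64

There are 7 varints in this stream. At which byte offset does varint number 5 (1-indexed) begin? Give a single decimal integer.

  byte[0]=0x88 cont=1 payload=0x08=8: acc |= 8<<0 -> acc=8 shift=7
  byte[1]=0x3F cont=0 payload=0x3F=63: acc |= 63<<7 -> acc=8072 shift=14 [end]
Varint 1: bytes[0:2] = 88 3F -> value 8072 (2 byte(s))
  byte[2]=0x85 cont=1 payload=0x05=5: acc |= 5<<0 -> acc=5 shift=7
  byte[3]=0x03 cont=0 payload=0x03=3: acc |= 3<<7 -> acc=389 shift=14 [end]
Varint 2: bytes[2:4] = 85 03 -> value 389 (2 byte(s))
  byte[4]=0xF6 cont=1 payload=0x76=118: acc |= 118<<0 -> acc=118 shift=7
  byte[5]=0x11 cont=0 payload=0x11=17: acc |= 17<<7 -> acc=2294 shift=14 [end]
Varint 3: bytes[4:6] = F6 11 -> value 2294 (2 byte(s))
  byte[6]=0xFD cont=1 payload=0x7D=125: acc |= 125<<0 -> acc=125 shift=7
  byte[7]=0x10 cont=0 payload=0x10=16: acc |= 16<<7 -> acc=2173 shift=14 [end]
Varint 4: bytes[6:8] = FD 10 -> value 2173 (2 byte(s))
  byte[8]=0x59 cont=0 payload=0x59=89: acc |= 89<<0 -> acc=89 shift=7 [end]
Varint 5: bytes[8:9] = 59 -> value 89 (1 byte(s))
  byte[9]=0xAA cont=1 payload=0x2A=42: acc |= 42<<0 -> acc=42 shift=7
  byte[10]=0xA1 cont=1 payload=0x21=33: acc |= 33<<7 -> acc=4266 shift=14
  byte[11]=0xD0 cont=1 payload=0x50=80: acc |= 80<<14 -> acc=1314986 shift=21
  byte[12]=0x10 cont=0 payload=0x10=16: acc |= 16<<21 -> acc=34869418 shift=28 [end]
Varint 6: bytes[9:13] = AA A1 D0 10 -> value 34869418 (4 byte(s))
  byte[13]=0x64 cont=0 payload=0x64=100: acc |= 100<<0 -> acc=100 shift=7 [end]
Varint 7: bytes[13:14] = 64 -> value 100 (1 byte(s))

Answer: 8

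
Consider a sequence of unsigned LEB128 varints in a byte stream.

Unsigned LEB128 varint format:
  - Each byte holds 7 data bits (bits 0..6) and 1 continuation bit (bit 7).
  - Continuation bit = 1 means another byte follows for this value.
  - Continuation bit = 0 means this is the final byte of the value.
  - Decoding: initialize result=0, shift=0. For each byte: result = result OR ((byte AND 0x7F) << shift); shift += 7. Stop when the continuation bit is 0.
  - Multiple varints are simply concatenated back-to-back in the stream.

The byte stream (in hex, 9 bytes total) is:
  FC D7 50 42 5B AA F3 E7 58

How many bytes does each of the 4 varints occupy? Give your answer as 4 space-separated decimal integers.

Answer: 3 1 1 4

Derivation:
  byte[0]=0xFC cont=1 payload=0x7C=124: acc |= 124<<0 -> acc=124 shift=7
  byte[1]=0xD7 cont=1 payload=0x57=87: acc |= 87<<7 -> acc=11260 shift=14
  byte[2]=0x50 cont=0 payload=0x50=80: acc |= 80<<14 -> acc=1321980 shift=21 [end]
Varint 1: bytes[0:3] = FC D7 50 -> value 1321980 (3 byte(s))
  byte[3]=0x42 cont=0 payload=0x42=66: acc |= 66<<0 -> acc=66 shift=7 [end]
Varint 2: bytes[3:4] = 42 -> value 66 (1 byte(s))
  byte[4]=0x5B cont=0 payload=0x5B=91: acc |= 91<<0 -> acc=91 shift=7 [end]
Varint 3: bytes[4:5] = 5B -> value 91 (1 byte(s))
  byte[5]=0xAA cont=1 payload=0x2A=42: acc |= 42<<0 -> acc=42 shift=7
  byte[6]=0xF3 cont=1 payload=0x73=115: acc |= 115<<7 -> acc=14762 shift=14
  byte[7]=0xE7 cont=1 payload=0x67=103: acc |= 103<<14 -> acc=1702314 shift=21
  byte[8]=0x58 cont=0 payload=0x58=88: acc |= 88<<21 -> acc=186251690 shift=28 [end]
Varint 4: bytes[5:9] = AA F3 E7 58 -> value 186251690 (4 byte(s))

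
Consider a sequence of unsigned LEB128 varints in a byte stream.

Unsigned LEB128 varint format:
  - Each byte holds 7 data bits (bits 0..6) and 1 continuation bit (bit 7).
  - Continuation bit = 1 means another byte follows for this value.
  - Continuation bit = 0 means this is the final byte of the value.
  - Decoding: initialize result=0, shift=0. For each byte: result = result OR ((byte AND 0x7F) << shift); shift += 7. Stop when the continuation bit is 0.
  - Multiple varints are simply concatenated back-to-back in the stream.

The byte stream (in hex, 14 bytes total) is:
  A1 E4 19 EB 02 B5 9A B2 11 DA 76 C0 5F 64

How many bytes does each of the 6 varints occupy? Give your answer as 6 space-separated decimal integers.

  byte[0]=0xA1 cont=1 payload=0x21=33: acc |= 33<<0 -> acc=33 shift=7
  byte[1]=0xE4 cont=1 payload=0x64=100: acc |= 100<<7 -> acc=12833 shift=14
  byte[2]=0x19 cont=0 payload=0x19=25: acc |= 25<<14 -> acc=422433 shift=21 [end]
Varint 1: bytes[0:3] = A1 E4 19 -> value 422433 (3 byte(s))
  byte[3]=0xEB cont=1 payload=0x6B=107: acc |= 107<<0 -> acc=107 shift=7
  byte[4]=0x02 cont=0 payload=0x02=2: acc |= 2<<7 -> acc=363 shift=14 [end]
Varint 2: bytes[3:5] = EB 02 -> value 363 (2 byte(s))
  byte[5]=0xB5 cont=1 payload=0x35=53: acc |= 53<<0 -> acc=53 shift=7
  byte[6]=0x9A cont=1 payload=0x1A=26: acc |= 26<<7 -> acc=3381 shift=14
  byte[7]=0xB2 cont=1 payload=0x32=50: acc |= 50<<14 -> acc=822581 shift=21
  byte[8]=0x11 cont=0 payload=0x11=17: acc |= 17<<21 -> acc=36474165 shift=28 [end]
Varint 3: bytes[5:9] = B5 9A B2 11 -> value 36474165 (4 byte(s))
  byte[9]=0xDA cont=1 payload=0x5A=90: acc |= 90<<0 -> acc=90 shift=7
  byte[10]=0x76 cont=0 payload=0x76=118: acc |= 118<<7 -> acc=15194 shift=14 [end]
Varint 4: bytes[9:11] = DA 76 -> value 15194 (2 byte(s))
  byte[11]=0xC0 cont=1 payload=0x40=64: acc |= 64<<0 -> acc=64 shift=7
  byte[12]=0x5F cont=0 payload=0x5F=95: acc |= 95<<7 -> acc=12224 shift=14 [end]
Varint 5: bytes[11:13] = C0 5F -> value 12224 (2 byte(s))
  byte[13]=0x64 cont=0 payload=0x64=100: acc |= 100<<0 -> acc=100 shift=7 [end]
Varint 6: bytes[13:14] = 64 -> value 100 (1 byte(s))

Answer: 3 2 4 2 2 1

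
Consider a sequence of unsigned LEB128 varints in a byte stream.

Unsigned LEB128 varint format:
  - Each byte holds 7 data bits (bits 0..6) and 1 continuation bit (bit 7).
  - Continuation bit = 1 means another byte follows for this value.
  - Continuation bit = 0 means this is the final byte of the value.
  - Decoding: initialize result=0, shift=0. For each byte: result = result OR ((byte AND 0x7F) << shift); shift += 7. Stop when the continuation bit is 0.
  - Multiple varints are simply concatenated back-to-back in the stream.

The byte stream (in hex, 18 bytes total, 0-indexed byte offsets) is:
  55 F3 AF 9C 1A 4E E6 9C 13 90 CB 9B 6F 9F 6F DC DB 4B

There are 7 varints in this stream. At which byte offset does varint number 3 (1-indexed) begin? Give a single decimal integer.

Answer: 5

Derivation:
  byte[0]=0x55 cont=0 payload=0x55=85: acc |= 85<<0 -> acc=85 shift=7 [end]
Varint 1: bytes[0:1] = 55 -> value 85 (1 byte(s))
  byte[1]=0xF3 cont=1 payload=0x73=115: acc |= 115<<0 -> acc=115 shift=7
  byte[2]=0xAF cont=1 payload=0x2F=47: acc |= 47<<7 -> acc=6131 shift=14
  byte[3]=0x9C cont=1 payload=0x1C=28: acc |= 28<<14 -> acc=464883 shift=21
  byte[4]=0x1A cont=0 payload=0x1A=26: acc |= 26<<21 -> acc=54990835 shift=28 [end]
Varint 2: bytes[1:5] = F3 AF 9C 1A -> value 54990835 (4 byte(s))
  byte[5]=0x4E cont=0 payload=0x4E=78: acc |= 78<<0 -> acc=78 shift=7 [end]
Varint 3: bytes[5:6] = 4E -> value 78 (1 byte(s))
  byte[6]=0xE6 cont=1 payload=0x66=102: acc |= 102<<0 -> acc=102 shift=7
  byte[7]=0x9C cont=1 payload=0x1C=28: acc |= 28<<7 -> acc=3686 shift=14
  byte[8]=0x13 cont=0 payload=0x13=19: acc |= 19<<14 -> acc=314982 shift=21 [end]
Varint 4: bytes[6:9] = E6 9C 13 -> value 314982 (3 byte(s))
  byte[9]=0x90 cont=1 payload=0x10=16: acc |= 16<<0 -> acc=16 shift=7
  byte[10]=0xCB cont=1 payload=0x4B=75: acc |= 75<<7 -> acc=9616 shift=14
  byte[11]=0x9B cont=1 payload=0x1B=27: acc |= 27<<14 -> acc=451984 shift=21
  byte[12]=0x6F cont=0 payload=0x6F=111: acc |= 111<<21 -> acc=233235856 shift=28 [end]
Varint 5: bytes[9:13] = 90 CB 9B 6F -> value 233235856 (4 byte(s))
  byte[13]=0x9F cont=1 payload=0x1F=31: acc |= 31<<0 -> acc=31 shift=7
  byte[14]=0x6F cont=0 payload=0x6F=111: acc |= 111<<7 -> acc=14239 shift=14 [end]
Varint 6: bytes[13:15] = 9F 6F -> value 14239 (2 byte(s))
  byte[15]=0xDC cont=1 payload=0x5C=92: acc |= 92<<0 -> acc=92 shift=7
  byte[16]=0xDB cont=1 payload=0x5B=91: acc |= 91<<7 -> acc=11740 shift=14
  byte[17]=0x4B cont=0 payload=0x4B=75: acc |= 75<<14 -> acc=1240540 shift=21 [end]
Varint 7: bytes[15:18] = DC DB 4B -> value 1240540 (3 byte(s))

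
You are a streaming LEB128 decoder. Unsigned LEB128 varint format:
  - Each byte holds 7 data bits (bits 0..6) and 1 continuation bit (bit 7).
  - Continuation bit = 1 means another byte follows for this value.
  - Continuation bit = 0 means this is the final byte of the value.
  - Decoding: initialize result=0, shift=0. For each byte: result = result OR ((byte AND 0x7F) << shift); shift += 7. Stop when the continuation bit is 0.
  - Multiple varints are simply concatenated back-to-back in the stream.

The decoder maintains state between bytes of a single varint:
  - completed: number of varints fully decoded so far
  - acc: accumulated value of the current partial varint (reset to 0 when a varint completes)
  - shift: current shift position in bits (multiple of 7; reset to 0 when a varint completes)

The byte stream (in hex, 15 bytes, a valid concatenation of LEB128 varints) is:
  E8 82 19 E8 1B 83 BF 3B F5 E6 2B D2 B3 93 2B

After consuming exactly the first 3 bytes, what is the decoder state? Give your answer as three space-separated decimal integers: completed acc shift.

Answer: 1 0 0

Derivation:
byte[0]=0xE8 cont=1 payload=0x68: acc |= 104<<0 -> completed=0 acc=104 shift=7
byte[1]=0x82 cont=1 payload=0x02: acc |= 2<<7 -> completed=0 acc=360 shift=14
byte[2]=0x19 cont=0 payload=0x19: varint #1 complete (value=409960); reset -> completed=1 acc=0 shift=0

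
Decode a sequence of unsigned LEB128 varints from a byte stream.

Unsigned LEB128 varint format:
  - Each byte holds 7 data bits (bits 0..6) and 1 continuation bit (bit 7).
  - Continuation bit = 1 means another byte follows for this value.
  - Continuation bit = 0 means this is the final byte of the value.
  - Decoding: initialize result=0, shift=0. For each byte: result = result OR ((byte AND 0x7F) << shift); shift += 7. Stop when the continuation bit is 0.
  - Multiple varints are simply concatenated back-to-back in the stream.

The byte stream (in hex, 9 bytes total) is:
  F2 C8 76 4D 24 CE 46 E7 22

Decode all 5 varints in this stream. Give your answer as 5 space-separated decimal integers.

Answer: 1942642 77 36 9038 4455

Derivation:
  byte[0]=0xF2 cont=1 payload=0x72=114: acc |= 114<<0 -> acc=114 shift=7
  byte[1]=0xC8 cont=1 payload=0x48=72: acc |= 72<<7 -> acc=9330 shift=14
  byte[2]=0x76 cont=0 payload=0x76=118: acc |= 118<<14 -> acc=1942642 shift=21 [end]
Varint 1: bytes[0:3] = F2 C8 76 -> value 1942642 (3 byte(s))
  byte[3]=0x4D cont=0 payload=0x4D=77: acc |= 77<<0 -> acc=77 shift=7 [end]
Varint 2: bytes[3:4] = 4D -> value 77 (1 byte(s))
  byte[4]=0x24 cont=0 payload=0x24=36: acc |= 36<<0 -> acc=36 shift=7 [end]
Varint 3: bytes[4:5] = 24 -> value 36 (1 byte(s))
  byte[5]=0xCE cont=1 payload=0x4E=78: acc |= 78<<0 -> acc=78 shift=7
  byte[6]=0x46 cont=0 payload=0x46=70: acc |= 70<<7 -> acc=9038 shift=14 [end]
Varint 4: bytes[5:7] = CE 46 -> value 9038 (2 byte(s))
  byte[7]=0xE7 cont=1 payload=0x67=103: acc |= 103<<0 -> acc=103 shift=7
  byte[8]=0x22 cont=0 payload=0x22=34: acc |= 34<<7 -> acc=4455 shift=14 [end]
Varint 5: bytes[7:9] = E7 22 -> value 4455 (2 byte(s))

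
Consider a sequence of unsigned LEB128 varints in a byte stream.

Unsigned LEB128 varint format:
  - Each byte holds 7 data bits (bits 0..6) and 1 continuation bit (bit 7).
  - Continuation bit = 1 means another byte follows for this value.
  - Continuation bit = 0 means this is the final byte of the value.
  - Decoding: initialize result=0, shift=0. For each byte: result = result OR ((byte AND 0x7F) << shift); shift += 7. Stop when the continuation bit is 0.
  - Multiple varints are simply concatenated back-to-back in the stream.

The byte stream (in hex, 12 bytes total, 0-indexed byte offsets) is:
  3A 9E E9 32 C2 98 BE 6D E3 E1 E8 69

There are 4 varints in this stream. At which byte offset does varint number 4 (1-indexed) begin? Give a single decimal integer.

  byte[0]=0x3A cont=0 payload=0x3A=58: acc |= 58<<0 -> acc=58 shift=7 [end]
Varint 1: bytes[0:1] = 3A -> value 58 (1 byte(s))
  byte[1]=0x9E cont=1 payload=0x1E=30: acc |= 30<<0 -> acc=30 shift=7
  byte[2]=0xE9 cont=1 payload=0x69=105: acc |= 105<<7 -> acc=13470 shift=14
  byte[3]=0x32 cont=0 payload=0x32=50: acc |= 50<<14 -> acc=832670 shift=21 [end]
Varint 2: bytes[1:4] = 9E E9 32 -> value 832670 (3 byte(s))
  byte[4]=0xC2 cont=1 payload=0x42=66: acc |= 66<<0 -> acc=66 shift=7
  byte[5]=0x98 cont=1 payload=0x18=24: acc |= 24<<7 -> acc=3138 shift=14
  byte[6]=0xBE cont=1 payload=0x3E=62: acc |= 62<<14 -> acc=1018946 shift=21
  byte[7]=0x6D cont=0 payload=0x6D=109: acc |= 109<<21 -> acc=229608514 shift=28 [end]
Varint 3: bytes[4:8] = C2 98 BE 6D -> value 229608514 (4 byte(s))
  byte[8]=0xE3 cont=1 payload=0x63=99: acc |= 99<<0 -> acc=99 shift=7
  byte[9]=0xE1 cont=1 payload=0x61=97: acc |= 97<<7 -> acc=12515 shift=14
  byte[10]=0xE8 cont=1 payload=0x68=104: acc |= 104<<14 -> acc=1716451 shift=21
  byte[11]=0x69 cont=0 payload=0x69=105: acc |= 105<<21 -> acc=221917411 shift=28 [end]
Varint 4: bytes[8:12] = E3 E1 E8 69 -> value 221917411 (4 byte(s))

Answer: 8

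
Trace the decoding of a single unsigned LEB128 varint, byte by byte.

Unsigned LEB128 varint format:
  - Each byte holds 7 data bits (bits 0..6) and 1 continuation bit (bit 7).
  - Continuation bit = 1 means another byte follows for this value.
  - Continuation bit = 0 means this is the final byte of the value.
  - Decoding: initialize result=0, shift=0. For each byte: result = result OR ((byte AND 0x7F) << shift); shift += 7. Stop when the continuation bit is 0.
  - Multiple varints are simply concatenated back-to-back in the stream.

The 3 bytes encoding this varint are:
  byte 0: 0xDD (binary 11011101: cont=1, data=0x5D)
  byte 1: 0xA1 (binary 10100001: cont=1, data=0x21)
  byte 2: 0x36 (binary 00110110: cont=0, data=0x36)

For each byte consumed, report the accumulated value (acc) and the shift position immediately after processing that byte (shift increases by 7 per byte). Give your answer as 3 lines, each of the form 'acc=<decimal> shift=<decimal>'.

byte 0=0xDD: payload=0x5D=93, contrib = 93<<0 = 93; acc -> 93, shift -> 7
byte 1=0xA1: payload=0x21=33, contrib = 33<<7 = 4224; acc -> 4317, shift -> 14
byte 2=0x36: payload=0x36=54, contrib = 54<<14 = 884736; acc -> 889053, shift -> 21

Answer: acc=93 shift=7
acc=4317 shift=14
acc=889053 shift=21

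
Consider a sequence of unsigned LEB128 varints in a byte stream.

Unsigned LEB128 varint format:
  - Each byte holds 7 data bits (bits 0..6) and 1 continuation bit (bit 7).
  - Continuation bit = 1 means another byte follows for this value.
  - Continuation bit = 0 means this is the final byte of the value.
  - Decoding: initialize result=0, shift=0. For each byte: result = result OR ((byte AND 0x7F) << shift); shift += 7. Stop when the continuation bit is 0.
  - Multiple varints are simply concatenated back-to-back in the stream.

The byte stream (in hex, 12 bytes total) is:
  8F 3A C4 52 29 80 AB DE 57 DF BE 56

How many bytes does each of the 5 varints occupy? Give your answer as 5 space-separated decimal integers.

Answer: 2 2 1 4 3

Derivation:
  byte[0]=0x8F cont=1 payload=0x0F=15: acc |= 15<<0 -> acc=15 shift=7
  byte[1]=0x3A cont=0 payload=0x3A=58: acc |= 58<<7 -> acc=7439 shift=14 [end]
Varint 1: bytes[0:2] = 8F 3A -> value 7439 (2 byte(s))
  byte[2]=0xC4 cont=1 payload=0x44=68: acc |= 68<<0 -> acc=68 shift=7
  byte[3]=0x52 cont=0 payload=0x52=82: acc |= 82<<7 -> acc=10564 shift=14 [end]
Varint 2: bytes[2:4] = C4 52 -> value 10564 (2 byte(s))
  byte[4]=0x29 cont=0 payload=0x29=41: acc |= 41<<0 -> acc=41 shift=7 [end]
Varint 3: bytes[4:5] = 29 -> value 41 (1 byte(s))
  byte[5]=0x80 cont=1 payload=0x00=0: acc |= 0<<0 -> acc=0 shift=7
  byte[6]=0xAB cont=1 payload=0x2B=43: acc |= 43<<7 -> acc=5504 shift=14
  byte[7]=0xDE cont=1 payload=0x5E=94: acc |= 94<<14 -> acc=1545600 shift=21
  byte[8]=0x57 cont=0 payload=0x57=87: acc |= 87<<21 -> acc=183997824 shift=28 [end]
Varint 4: bytes[5:9] = 80 AB DE 57 -> value 183997824 (4 byte(s))
  byte[9]=0xDF cont=1 payload=0x5F=95: acc |= 95<<0 -> acc=95 shift=7
  byte[10]=0xBE cont=1 payload=0x3E=62: acc |= 62<<7 -> acc=8031 shift=14
  byte[11]=0x56 cont=0 payload=0x56=86: acc |= 86<<14 -> acc=1417055 shift=21 [end]
Varint 5: bytes[9:12] = DF BE 56 -> value 1417055 (3 byte(s))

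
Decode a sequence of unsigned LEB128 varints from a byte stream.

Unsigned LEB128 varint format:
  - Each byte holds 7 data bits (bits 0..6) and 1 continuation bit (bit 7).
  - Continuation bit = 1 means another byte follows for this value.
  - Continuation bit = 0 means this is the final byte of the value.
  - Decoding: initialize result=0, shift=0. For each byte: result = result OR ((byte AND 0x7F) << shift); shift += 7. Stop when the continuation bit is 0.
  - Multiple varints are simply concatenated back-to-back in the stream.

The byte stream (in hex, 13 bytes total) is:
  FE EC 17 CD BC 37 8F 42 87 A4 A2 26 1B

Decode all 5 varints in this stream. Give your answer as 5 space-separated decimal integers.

  byte[0]=0xFE cont=1 payload=0x7E=126: acc |= 126<<0 -> acc=126 shift=7
  byte[1]=0xEC cont=1 payload=0x6C=108: acc |= 108<<7 -> acc=13950 shift=14
  byte[2]=0x17 cont=0 payload=0x17=23: acc |= 23<<14 -> acc=390782 shift=21 [end]
Varint 1: bytes[0:3] = FE EC 17 -> value 390782 (3 byte(s))
  byte[3]=0xCD cont=1 payload=0x4D=77: acc |= 77<<0 -> acc=77 shift=7
  byte[4]=0xBC cont=1 payload=0x3C=60: acc |= 60<<7 -> acc=7757 shift=14
  byte[5]=0x37 cont=0 payload=0x37=55: acc |= 55<<14 -> acc=908877 shift=21 [end]
Varint 2: bytes[3:6] = CD BC 37 -> value 908877 (3 byte(s))
  byte[6]=0x8F cont=1 payload=0x0F=15: acc |= 15<<0 -> acc=15 shift=7
  byte[7]=0x42 cont=0 payload=0x42=66: acc |= 66<<7 -> acc=8463 shift=14 [end]
Varint 3: bytes[6:8] = 8F 42 -> value 8463 (2 byte(s))
  byte[8]=0x87 cont=1 payload=0x07=7: acc |= 7<<0 -> acc=7 shift=7
  byte[9]=0xA4 cont=1 payload=0x24=36: acc |= 36<<7 -> acc=4615 shift=14
  byte[10]=0xA2 cont=1 payload=0x22=34: acc |= 34<<14 -> acc=561671 shift=21
  byte[11]=0x26 cont=0 payload=0x26=38: acc |= 38<<21 -> acc=80253447 shift=28 [end]
Varint 4: bytes[8:12] = 87 A4 A2 26 -> value 80253447 (4 byte(s))
  byte[12]=0x1B cont=0 payload=0x1B=27: acc |= 27<<0 -> acc=27 shift=7 [end]
Varint 5: bytes[12:13] = 1B -> value 27 (1 byte(s))

Answer: 390782 908877 8463 80253447 27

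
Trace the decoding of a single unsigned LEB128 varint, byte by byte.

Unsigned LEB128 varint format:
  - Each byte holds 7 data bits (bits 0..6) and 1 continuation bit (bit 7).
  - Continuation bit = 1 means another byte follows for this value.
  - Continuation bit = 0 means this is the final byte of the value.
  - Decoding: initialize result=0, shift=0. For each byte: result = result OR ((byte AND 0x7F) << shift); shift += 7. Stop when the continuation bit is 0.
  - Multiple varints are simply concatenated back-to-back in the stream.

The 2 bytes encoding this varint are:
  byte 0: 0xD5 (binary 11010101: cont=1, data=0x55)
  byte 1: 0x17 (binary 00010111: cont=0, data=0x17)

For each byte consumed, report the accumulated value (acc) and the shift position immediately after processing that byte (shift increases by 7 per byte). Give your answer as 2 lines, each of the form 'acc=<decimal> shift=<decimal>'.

Answer: acc=85 shift=7
acc=3029 shift=14

Derivation:
byte 0=0xD5: payload=0x55=85, contrib = 85<<0 = 85; acc -> 85, shift -> 7
byte 1=0x17: payload=0x17=23, contrib = 23<<7 = 2944; acc -> 3029, shift -> 14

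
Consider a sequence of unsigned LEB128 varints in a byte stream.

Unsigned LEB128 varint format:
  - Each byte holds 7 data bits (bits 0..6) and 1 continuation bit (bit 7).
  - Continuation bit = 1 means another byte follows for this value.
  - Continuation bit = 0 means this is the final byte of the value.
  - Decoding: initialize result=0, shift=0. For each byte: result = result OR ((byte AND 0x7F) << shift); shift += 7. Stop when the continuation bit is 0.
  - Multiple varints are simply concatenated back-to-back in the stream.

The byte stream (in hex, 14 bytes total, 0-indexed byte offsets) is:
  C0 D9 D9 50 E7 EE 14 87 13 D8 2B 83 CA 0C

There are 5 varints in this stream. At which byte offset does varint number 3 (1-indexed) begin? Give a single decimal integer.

Answer: 7

Derivation:
  byte[0]=0xC0 cont=1 payload=0x40=64: acc |= 64<<0 -> acc=64 shift=7
  byte[1]=0xD9 cont=1 payload=0x59=89: acc |= 89<<7 -> acc=11456 shift=14
  byte[2]=0xD9 cont=1 payload=0x59=89: acc |= 89<<14 -> acc=1469632 shift=21
  byte[3]=0x50 cont=0 payload=0x50=80: acc |= 80<<21 -> acc=169241792 shift=28 [end]
Varint 1: bytes[0:4] = C0 D9 D9 50 -> value 169241792 (4 byte(s))
  byte[4]=0xE7 cont=1 payload=0x67=103: acc |= 103<<0 -> acc=103 shift=7
  byte[5]=0xEE cont=1 payload=0x6E=110: acc |= 110<<7 -> acc=14183 shift=14
  byte[6]=0x14 cont=0 payload=0x14=20: acc |= 20<<14 -> acc=341863 shift=21 [end]
Varint 2: bytes[4:7] = E7 EE 14 -> value 341863 (3 byte(s))
  byte[7]=0x87 cont=1 payload=0x07=7: acc |= 7<<0 -> acc=7 shift=7
  byte[8]=0x13 cont=0 payload=0x13=19: acc |= 19<<7 -> acc=2439 shift=14 [end]
Varint 3: bytes[7:9] = 87 13 -> value 2439 (2 byte(s))
  byte[9]=0xD8 cont=1 payload=0x58=88: acc |= 88<<0 -> acc=88 shift=7
  byte[10]=0x2B cont=0 payload=0x2B=43: acc |= 43<<7 -> acc=5592 shift=14 [end]
Varint 4: bytes[9:11] = D8 2B -> value 5592 (2 byte(s))
  byte[11]=0x83 cont=1 payload=0x03=3: acc |= 3<<0 -> acc=3 shift=7
  byte[12]=0xCA cont=1 payload=0x4A=74: acc |= 74<<7 -> acc=9475 shift=14
  byte[13]=0x0C cont=0 payload=0x0C=12: acc |= 12<<14 -> acc=206083 shift=21 [end]
Varint 5: bytes[11:14] = 83 CA 0C -> value 206083 (3 byte(s))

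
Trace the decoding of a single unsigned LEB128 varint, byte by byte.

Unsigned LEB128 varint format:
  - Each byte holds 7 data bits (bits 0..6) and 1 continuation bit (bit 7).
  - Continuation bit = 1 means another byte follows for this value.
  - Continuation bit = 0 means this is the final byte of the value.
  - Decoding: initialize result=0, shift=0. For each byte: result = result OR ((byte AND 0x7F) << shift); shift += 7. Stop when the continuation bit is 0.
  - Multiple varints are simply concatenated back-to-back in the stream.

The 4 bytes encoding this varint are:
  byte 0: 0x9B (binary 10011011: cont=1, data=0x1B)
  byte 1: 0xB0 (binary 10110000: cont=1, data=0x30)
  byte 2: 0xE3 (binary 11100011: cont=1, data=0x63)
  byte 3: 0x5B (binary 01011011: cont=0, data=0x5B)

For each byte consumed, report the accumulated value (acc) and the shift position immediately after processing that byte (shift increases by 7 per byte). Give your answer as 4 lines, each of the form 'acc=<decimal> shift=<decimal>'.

byte 0=0x9B: payload=0x1B=27, contrib = 27<<0 = 27; acc -> 27, shift -> 7
byte 1=0xB0: payload=0x30=48, contrib = 48<<7 = 6144; acc -> 6171, shift -> 14
byte 2=0xE3: payload=0x63=99, contrib = 99<<14 = 1622016; acc -> 1628187, shift -> 21
byte 3=0x5B: payload=0x5B=91, contrib = 91<<21 = 190840832; acc -> 192469019, shift -> 28

Answer: acc=27 shift=7
acc=6171 shift=14
acc=1628187 shift=21
acc=192469019 shift=28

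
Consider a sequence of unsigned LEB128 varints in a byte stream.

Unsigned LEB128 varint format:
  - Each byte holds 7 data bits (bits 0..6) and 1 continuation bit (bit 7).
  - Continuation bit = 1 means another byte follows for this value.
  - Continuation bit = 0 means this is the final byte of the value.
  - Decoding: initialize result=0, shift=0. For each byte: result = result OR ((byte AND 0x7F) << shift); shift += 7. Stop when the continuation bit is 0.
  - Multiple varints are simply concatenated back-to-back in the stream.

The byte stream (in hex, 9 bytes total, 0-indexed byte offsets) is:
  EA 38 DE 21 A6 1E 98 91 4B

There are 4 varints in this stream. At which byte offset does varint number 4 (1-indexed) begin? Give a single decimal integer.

Answer: 6

Derivation:
  byte[0]=0xEA cont=1 payload=0x6A=106: acc |= 106<<0 -> acc=106 shift=7
  byte[1]=0x38 cont=0 payload=0x38=56: acc |= 56<<7 -> acc=7274 shift=14 [end]
Varint 1: bytes[0:2] = EA 38 -> value 7274 (2 byte(s))
  byte[2]=0xDE cont=1 payload=0x5E=94: acc |= 94<<0 -> acc=94 shift=7
  byte[3]=0x21 cont=0 payload=0x21=33: acc |= 33<<7 -> acc=4318 shift=14 [end]
Varint 2: bytes[2:4] = DE 21 -> value 4318 (2 byte(s))
  byte[4]=0xA6 cont=1 payload=0x26=38: acc |= 38<<0 -> acc=38 shift=7
  byte[5]=0x1E cont=0 payload=0x1E=30: acc |= 30<<7 -> acc=3878 shift=14 [end]
Varint 3: bytes[4:6] = A6 1E -> value 3878 (2 byte(s))
  byte[6]=0x98 cont=1 payload=0x18=24: acc |= 24<<0 -> acc=24 shift=7
  byte[7]=0x91 cont=1 payload=0x11=17: acc |= 17<<7 -> acc=2200 shift=14
  byte[8]=0x4B cont=0 payload=0x4B=75: acc |= 75<<14 -> acc=1231000 shift=21 [end]
Varint 4: bytes[6:9] = 98 91 4B -> value 1231000 (3 byte(s))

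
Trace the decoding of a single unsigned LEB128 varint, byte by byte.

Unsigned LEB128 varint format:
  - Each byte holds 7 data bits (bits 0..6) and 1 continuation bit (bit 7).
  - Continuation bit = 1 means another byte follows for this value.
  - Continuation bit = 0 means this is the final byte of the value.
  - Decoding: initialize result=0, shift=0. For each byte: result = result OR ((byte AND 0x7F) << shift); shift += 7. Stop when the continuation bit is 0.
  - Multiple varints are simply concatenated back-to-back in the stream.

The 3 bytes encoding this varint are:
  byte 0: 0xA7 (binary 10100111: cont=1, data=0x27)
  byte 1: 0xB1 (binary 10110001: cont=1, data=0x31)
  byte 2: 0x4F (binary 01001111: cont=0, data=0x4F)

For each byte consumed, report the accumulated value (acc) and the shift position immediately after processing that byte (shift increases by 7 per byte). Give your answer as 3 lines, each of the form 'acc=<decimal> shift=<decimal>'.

Answer: acc=39 shift=7
acc=6311 shift=14
acc=1300647 shift=21

Derivation:
byte 0=0xA7: payload=0x27=39, contrib = 39<<0 = 39; acc -> 39, shift -> 7
byte 1=0xB1: payload=0x31=49, contrib = 49<<7 = 6272; acc -> 6311, shift -> 14
byte 2=0x4F: payload=0x4F=79, contrib = 79<<14 = 1294336; acc -> 1300647, shift -> 21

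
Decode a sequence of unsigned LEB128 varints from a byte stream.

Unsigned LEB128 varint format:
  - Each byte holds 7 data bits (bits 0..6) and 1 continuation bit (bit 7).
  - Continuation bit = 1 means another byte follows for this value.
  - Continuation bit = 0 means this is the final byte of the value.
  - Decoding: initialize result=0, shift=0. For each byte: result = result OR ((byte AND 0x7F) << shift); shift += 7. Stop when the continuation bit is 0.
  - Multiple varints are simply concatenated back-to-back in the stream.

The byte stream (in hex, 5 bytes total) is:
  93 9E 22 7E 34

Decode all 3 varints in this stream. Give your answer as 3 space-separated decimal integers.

Answer: 560915 126 52

Derivation:
  byte[0]=0x93 cont=1 payload=0x13=19: acc |= 19<<0 -> acc=19 shift=7
  byte[1]=0x9E cont=1 payload=0x1E=30: acc |= 30<<7 -> acc=3859 shift=14
  byte[2]=0x22 cont=0 payload=0x22=34: acc |= 34<<14 -> acc=560915 shift=21 [end]
Varint 1: bytes[0:3] = 93 9E 22 -> value 560915 (3 byte(s))
  byte[3]=0x7E cont=0 payload=0x7E=126: acc |= 126<<0 -> acc=126 shift=7 [end]
Varint 2: bytes[3:4] = 7E -> value 126 (1 byte(s))
  byte[4]=0x34 cont=0 payload=0x34=52: acc |= 52<<0 -> acc=52 shift=7 [end]
Varint 3: bytes[4:5] = 34 -> value 52 (1 byte(s))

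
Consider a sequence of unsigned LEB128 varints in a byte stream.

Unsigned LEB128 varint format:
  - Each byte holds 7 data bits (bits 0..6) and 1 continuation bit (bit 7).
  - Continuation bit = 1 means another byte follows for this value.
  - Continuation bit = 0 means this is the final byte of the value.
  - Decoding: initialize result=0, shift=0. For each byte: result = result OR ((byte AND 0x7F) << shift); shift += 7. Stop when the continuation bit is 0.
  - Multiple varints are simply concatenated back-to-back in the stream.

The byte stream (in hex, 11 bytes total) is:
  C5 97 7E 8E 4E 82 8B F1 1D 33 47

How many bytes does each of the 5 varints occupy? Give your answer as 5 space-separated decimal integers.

Answer: 3 2 4 1 1

Derivation:
  byte[0]=0xC5 cont=1 payload=0x45=69: acc |= 69<<0 -> acc=69 shift=7
  byte[1]=0x97 cont=1 payload=0x17=23: acc |= 23<<7 -> acc=3013 shift=14
  byte[2]=0x7E cont=0 payload=0x7E=126: acc |= 126<<14 -> acc=2067397 shift=21 [end]
Varint 1: bytes[0:3] = C5 97 7E -> value 2067397 (3 byte(s))
  byte[3]=0x8E cont=1 payload=0x0E=14: acc |= 14<<0 -> acc=14 shift=7
  byte[4]=0x4E cont=0 payload=0x4E=78: acc |= 78<<7 -> acc=9998 shift=14 [end]
Varint 2: bytes[3:5] = 8E 4E -> value 9998 (2 byte(s))
  byte[5]=0x82 cont=1 payload=0x02=2: acc |= 2<<0 -> acc=2 shift=7
  byte[6]=0x8B cont=1 payload=0x0B=11: acc |= 11<<7 -> acc=1410 shift=14
  byte[7]=0xF1 cont=1 payload=0x71=113: acc |= 113<<14 -> acc=1852802 shift=21
  byte[8]=0x1D cont=0 payload=0x1D=29: acc |= 29<<21 -> acc=62670210 shift=28 [end]
Varint 3: bytes[5:9] = 82 8B F1 1D -> value 62670210 (4 byte(s))
  byte[9]=0x33 cont=0 payload=0x33=51: acc |= 51<<0 -> acc=51 shift=7 [end]
Varint 4: bytes[9:10] = 33 -> value 51 (1 byte(s))
  byte[10]=0x47 cont=0 payload=0x47=71: acc |= 71<<0 -> acc=71 shift=7 [end]
Varint 5: bytes[10:11] = 47 -> value 71 (1 byte(s))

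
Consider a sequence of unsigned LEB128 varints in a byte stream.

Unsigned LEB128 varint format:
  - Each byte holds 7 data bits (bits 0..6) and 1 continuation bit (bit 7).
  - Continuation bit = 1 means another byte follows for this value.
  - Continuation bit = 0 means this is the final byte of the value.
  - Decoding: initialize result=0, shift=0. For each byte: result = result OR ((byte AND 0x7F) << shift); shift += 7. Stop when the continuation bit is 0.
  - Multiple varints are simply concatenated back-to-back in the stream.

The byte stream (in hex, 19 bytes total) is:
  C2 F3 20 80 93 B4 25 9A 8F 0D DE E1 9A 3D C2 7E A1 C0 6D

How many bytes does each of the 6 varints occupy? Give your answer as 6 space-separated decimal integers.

  byte[0]=0xC2 cont=1 payload=0x42=66: acc |= 66<<0 -> acc=66 shift=7
  byte[1]=0xF3 cont=1 payload=0x73=115: acc |= 115<<7 -> acc=14786 shift=14
  byte[2]=0x20 cont=0 payload=0x20=32: acc |= 32<<14 -> acc=539074 shift=21 [end]
Varint 1: bytes[0:3] = C2 F3 20 -> value 539074 (3 byte(s))
  byte[3]=0x80 cont=1 payload=0x00=0: acc |= 0<<0 -> acc=0 shift=7
  byte[4]=0x93 cont=1 payload=0x13=19: acc |= 19<<7 -> acc=2432 shift=14
  byte[5]=0xB4 cont=1 payload=0x34=52: acc |= 52<<14 -> acc=854400 shift=21
  byte[6]=0x25 cont=0 payload=0x25=37: acc |= 37<<21 -> acc=78449024 shift=28 [end]
Varint 2: bytes[3:7] = 80 93 B4 25 -> value 78449024 (4 byte(s))
  byte[7]=0x9A cont=1 payload=0x1A=26: acc |= 26<<0 -> acc=26 shift=7
  byte[8]=0x8F cont=1 payload=0x0F=15: acc |= 15<<7 -> acc=1946 shift=14
  byte[9]=0x0D cont=0 payload=0x0D=13: acc |= 13<<14 -> acc=214938 shift=21 [end]
Varint 3: bytes[7:10] = 9A 8F 0D -> value 214938 (3 byte(s))
  byte[10]=0xDE cont=1 payload=0x5E=94: acc |= 94<<0 -> acc=94 shift=7
  byte[11]=0xE1 cont=1 payload=0x61=97: acc |= 97<<7 -> acc=12510 shift=14
  byte[12]=0x9A cont=1 payload=0x1A=26: acc |= 26<<14 -> acc=438494 shift=21
  byte[13]=0x3D cont=0 payload=0x3D=61: acc |= 61<<21 -> acc=128364766 shift=28 [end]
Varint 4: bytes[10:14] = DE E1 9A 3D -> value 128364766 (4 byte(s))
  byte[14]=0xC2 cont=1 payload=0x42=66: acc |= 66<<0 -> acc=66 shift=7
  byte[15]=0x7E cont=0 payload=0x7E=126: acc |= 126<<7 -> acc=16194 shift=14 [end]
Varint 5: bytes[14:16] = C2 7E -> value 16194 (2 byte(s))
  byte[16]=0xA1 cont=1 payload=0x21=33: acc |= 33<<0 -> acc=33 shift=7
  byte[17]=0xC0 cont=1 payload=0x40=64: acc |= 64<<7 -> acc=8225 shift=14
  byte[18]=0x6D cont=0 payload=0x6D=109: acc |= 109<<14 -> acc=1794081 shift=21 [end]
Varint 6: bytes[16:19] = A1 C0 6D -> value 1794081 (3 byte(s))

Answer: 3 4 3 4 2 3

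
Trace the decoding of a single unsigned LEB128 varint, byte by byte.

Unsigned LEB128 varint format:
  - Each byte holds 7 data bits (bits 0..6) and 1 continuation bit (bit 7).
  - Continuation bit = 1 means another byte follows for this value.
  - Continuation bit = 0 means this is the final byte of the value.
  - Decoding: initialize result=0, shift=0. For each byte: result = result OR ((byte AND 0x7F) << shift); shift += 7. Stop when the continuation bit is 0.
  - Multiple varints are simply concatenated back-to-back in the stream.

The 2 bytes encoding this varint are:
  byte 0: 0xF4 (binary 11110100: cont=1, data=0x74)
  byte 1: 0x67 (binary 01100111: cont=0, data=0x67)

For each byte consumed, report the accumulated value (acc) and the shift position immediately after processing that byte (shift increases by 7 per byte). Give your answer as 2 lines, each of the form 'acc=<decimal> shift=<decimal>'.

Answer: acc=116 shift=7
acc=13300 shift=14

Derivation:
byte 0=0xF4: payload=0x74=116, contrib = 116<<0 = 116; acc -> 116, shift -> 7
byte 1=0x67: payload=0x67=103, contrib = 103<<7 = 13184; acc -> 13300, shift -> 14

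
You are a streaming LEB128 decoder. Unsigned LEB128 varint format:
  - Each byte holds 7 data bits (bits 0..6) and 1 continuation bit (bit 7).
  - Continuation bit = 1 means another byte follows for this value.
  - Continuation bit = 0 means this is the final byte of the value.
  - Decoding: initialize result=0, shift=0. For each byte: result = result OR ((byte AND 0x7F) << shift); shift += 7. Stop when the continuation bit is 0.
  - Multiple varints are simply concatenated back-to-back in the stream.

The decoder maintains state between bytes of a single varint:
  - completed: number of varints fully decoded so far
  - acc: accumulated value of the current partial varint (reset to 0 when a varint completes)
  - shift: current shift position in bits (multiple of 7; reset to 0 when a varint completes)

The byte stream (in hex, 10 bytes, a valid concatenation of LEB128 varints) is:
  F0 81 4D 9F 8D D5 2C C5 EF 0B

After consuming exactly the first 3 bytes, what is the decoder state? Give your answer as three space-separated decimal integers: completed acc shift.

Answer: 1 0 0

Derivation:
byte[0]=0xF0 cont=1 payload=0x70: acc |= 112<<0 -> completed=0 acc=112 shift=7
byte[1]=0x81 cont=1 payload=0x01: acc |= 1<<7 -> completed=0 acc=240 shift=14
byte[2]=0x4D cont=0 payload=0x4D: varint #1 complete (value=1261808); reset -> completed=1 acc=0 shift=0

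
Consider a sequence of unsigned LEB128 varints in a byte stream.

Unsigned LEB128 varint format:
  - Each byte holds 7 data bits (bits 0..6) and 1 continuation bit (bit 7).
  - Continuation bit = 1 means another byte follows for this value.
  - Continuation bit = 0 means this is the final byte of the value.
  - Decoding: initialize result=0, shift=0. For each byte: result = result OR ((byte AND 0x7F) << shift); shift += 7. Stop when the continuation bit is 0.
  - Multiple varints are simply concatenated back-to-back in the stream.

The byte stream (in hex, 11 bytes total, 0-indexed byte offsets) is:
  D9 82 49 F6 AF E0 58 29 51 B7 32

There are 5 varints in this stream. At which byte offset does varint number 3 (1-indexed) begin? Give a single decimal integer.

  byte[0]=0xD9 cont=1 payload=0x59=89: acc |= 89<<0 -> acc=89 shift=7
  byte[1]=0x82 cont=1 payload=0x02=2: acc |= 2<<7 -> acc=345 shift=14
  byte[2]=0x49 cont=0 payload=0x49=73: acc |= 73<<14 -> acc=1196377 shift=21 [end]
Varint 1: bytes[0:3] = D9 82 49 -> value 1196377 (3 byte(s))
  byte[3]=0xF6 cont=1 payload=0x76=118: acc |= 118<<0 -> acc=118 shift=7
  byte[4]=0xAF cont=1 payload=0x2F=47: acc |= 47<<7 -> acc=6134 shift=14
  byte[5]=0xE0 cont=1 payload=0x60=96: acc |= 96<<14 -> acc=1578998 shift=21
  byte[6]=0x58 cont=0 payload=0x58=88: acc |= 88<<21 -> acc=186128374 shift=28 [end]
Varint 2: bytes[3:7] = F6 AF E0 58 -> value 186128374 (4 byte(s))
  byte[7]=0x29 cont=0 payload=0x29=41: acc |= 41<<0 -> acc=41 shift=7 [end]
Varint 3: bytes[7:8] = 29 -> value 41 (1 byte(s))
  byte[8]=0x51 cont=0 payload=0x51=81: acc |= 81<<0 -> acc=81 shift=7 [end]
Varint 4: bytes[8:9] = 51 -> value 81 (1 byte(s))
  byte[9]=0xB7 cont=1 payload=0x37=55: acc |= 55<<0 -> acc=55 shift=7
  byte[10]=0x32 cont=0 payload=0x32=50: acc |= 50<<7 -> acc=6455 shift=14 [end]
Varint 5: bytes[9:11] = B7 32 -> value 6455 (2 byte(s))

Answer: 7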